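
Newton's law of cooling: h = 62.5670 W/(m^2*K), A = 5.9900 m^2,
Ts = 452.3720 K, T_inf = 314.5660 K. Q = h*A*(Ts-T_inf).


dT = 137.8060 K
Q = 62.5670 * 5.9900 * 137.8060 = 51646.4269 W

51646.4269 W


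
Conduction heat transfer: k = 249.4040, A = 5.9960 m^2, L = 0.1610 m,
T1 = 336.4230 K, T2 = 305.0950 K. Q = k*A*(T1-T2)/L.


dT = 31.3280 K
Q = 249.4040 * 5.9960 * 31.3280 / 0.1610 = 290985.8246 W

290985.8246 W


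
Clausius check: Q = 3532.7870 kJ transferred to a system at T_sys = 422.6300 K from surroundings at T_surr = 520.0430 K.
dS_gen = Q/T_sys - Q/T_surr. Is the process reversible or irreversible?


dS_sys = 3532.7870/422.6300 = 8.3591 kJ/K
dS_surr = -3532.7870/520.0430 = -6.7933 kJ/K
dS_gen = 8.3591 - 6.7933 = 1.5658 kJ/K (irreversible)

dS_gen = 1.5658 kJ/K, irreversible


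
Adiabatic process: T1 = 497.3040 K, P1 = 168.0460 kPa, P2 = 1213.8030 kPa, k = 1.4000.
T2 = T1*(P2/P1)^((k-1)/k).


(k-1)/k = 0.2857
(P2/P1)^exp = 1.7593
T2 = 497.3040 * 1.7593 = 874.9244 K

874.9244 K


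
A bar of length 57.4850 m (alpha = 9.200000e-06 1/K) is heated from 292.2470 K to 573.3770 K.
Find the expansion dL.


dT = 281.1300 K
dL = 9.200000e-06 * 57.4850 * 281.1300 = 0.148679 m
L_final = 57.633679 m

dL = 0.148679 m


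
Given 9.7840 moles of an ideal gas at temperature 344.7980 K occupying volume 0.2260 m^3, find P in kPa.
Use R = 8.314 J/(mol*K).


P = nRT/V = 9.7840 * 8.314 * 344.7980 / 0.2260
= 28047.3092 / 0.2260 = 124103.1380 Pa = 124.1031 kPa

124.1031 kPa


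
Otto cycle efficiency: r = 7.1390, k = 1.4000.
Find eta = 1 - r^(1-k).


r^(k-1) = 2.1951
eta = 1 - 1/2.1951 = 0.5444 = 54.4441%

54.4441%


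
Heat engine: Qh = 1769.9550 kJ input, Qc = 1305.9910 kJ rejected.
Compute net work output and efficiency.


W = 1769.9550 - 1305.9910 = 463.9640 kJ
eta = 463.9640 / 1769.9550 = 0.2621 = 26.2133%

W = 463.9640 kJ, eta = 26.2133%


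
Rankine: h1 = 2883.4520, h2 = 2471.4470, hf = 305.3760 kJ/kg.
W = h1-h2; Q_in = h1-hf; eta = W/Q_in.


W = 412.0050 kJ/kg
Q_in = 2578.0760 kJ/kg
eta = 0.1598 = 15.9811%

eta = 15.9811%


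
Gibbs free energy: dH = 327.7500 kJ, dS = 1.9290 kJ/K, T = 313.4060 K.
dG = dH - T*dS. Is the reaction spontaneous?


T*dS = 313.4060 * 1.9290 = 604.5602 kJ
dG = 327.7500 - 604.5602 = -276.8102 kJ (spontaneous)

dG = -276.8102 kJ, spontaneous


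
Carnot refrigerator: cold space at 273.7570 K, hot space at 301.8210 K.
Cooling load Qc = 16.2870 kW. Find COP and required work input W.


COP = 273.7570 / 28.0640 = 9.7547
W = 16.2870 / 9.7547 = 1.6696 kW

COP = 9.7547, W = 1.6696 kW


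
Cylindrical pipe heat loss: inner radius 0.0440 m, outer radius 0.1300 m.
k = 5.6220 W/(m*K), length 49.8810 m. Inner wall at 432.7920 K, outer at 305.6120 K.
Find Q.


dT = 127.1800 K
ln(ro/ri) = 1.0833
Q = 2*pi*5.6220*49.8810*127.1800 / 1.0833 = 206851.1654 W

206851.1654 W


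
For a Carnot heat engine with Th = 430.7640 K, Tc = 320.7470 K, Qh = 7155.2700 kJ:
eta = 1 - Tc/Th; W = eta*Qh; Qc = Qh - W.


eta = 1 - 320.7470/430.7640 = 0.2554
W = 0.2554 * 7155.2700 = 1827.4539 kJ
Qc = 7155.2700 - 1827.4539 = 5327.8161 kJ

eta = 25.5400%, W = 1827.4539 kJ, Qc = 5327.8161 kJ


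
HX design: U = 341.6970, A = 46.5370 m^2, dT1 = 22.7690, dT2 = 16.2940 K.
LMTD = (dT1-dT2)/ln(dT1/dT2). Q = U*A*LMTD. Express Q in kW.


LMTD = 19.3513 K
Q = 341.6970 * 46.5370 * 19.3513 = 307715.5658 W = 307.7156 kW

307.7156 kW


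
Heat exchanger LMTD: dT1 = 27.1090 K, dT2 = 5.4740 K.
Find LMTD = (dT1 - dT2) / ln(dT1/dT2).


dT1/dT2 = 4.9523
ln(dT1/dT2) = 1.5999
LMTD = 21.6350 / 1.5999 = 13.5231 K

13.5231 K


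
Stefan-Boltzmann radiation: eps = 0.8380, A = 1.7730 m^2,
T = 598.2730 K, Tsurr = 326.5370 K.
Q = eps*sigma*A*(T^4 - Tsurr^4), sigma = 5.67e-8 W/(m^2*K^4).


T^4 = 1.2811e+11
Tsurr^4 = 1.1369e+10
Q = 0.8380 * 5.67e-8 * 1.7730 * 1.1675e+11 = 9835.0033 W

9835.0033 W


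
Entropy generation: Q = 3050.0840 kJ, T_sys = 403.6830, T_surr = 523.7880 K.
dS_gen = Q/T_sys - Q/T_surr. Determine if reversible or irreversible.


dS_sys = 3050.0840/403.6830 = 7.5556 kJ/K
dS_surr = -3050.0840/523.7880 = -5.8231 kJ/K
dS_gen = 7.5556 - 5.8231 = 1.7325 kJ/K (irreversible)

dS_gen = 1.7325 kJ/K, irreversible


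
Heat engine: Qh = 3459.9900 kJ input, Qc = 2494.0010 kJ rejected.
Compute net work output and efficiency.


W = 3459.9900 - 2494.0010 = 965.9890 kJ
eta = 965.9890 / 3459.9900 = 0.2792 = 27.9188%

W = 965.9890 kJ, eta = 27.9188%


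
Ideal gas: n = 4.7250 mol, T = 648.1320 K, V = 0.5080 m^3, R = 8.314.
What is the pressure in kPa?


P = nRT/V = 4.7250 * 8.314 * 648.1320 / 0.5080
= 25460.9906 / 0.5080 = 50120.0603 Pa = 50.1201 kPa

50.1201 kPa


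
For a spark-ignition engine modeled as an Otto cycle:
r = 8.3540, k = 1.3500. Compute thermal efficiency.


r^(k-1) = 2.1021
eta = 1 - 1/2.1021 = 0.5243 = 52.4296%

52.4296%


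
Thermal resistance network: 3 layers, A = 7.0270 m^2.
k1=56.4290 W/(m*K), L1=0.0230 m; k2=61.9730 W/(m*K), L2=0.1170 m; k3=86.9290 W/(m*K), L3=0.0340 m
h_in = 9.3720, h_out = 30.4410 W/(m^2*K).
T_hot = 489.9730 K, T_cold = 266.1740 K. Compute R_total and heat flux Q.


R_conv_in = 1/(9.3720*7.0270) = 0.0152
R_1 = 0.0230/(56.4290*7.0270) = 5.8004e-05
R_2 = 0.1170/(61.9730*7.0270) = 0.0003
R_3 = 0.0340/(86.9290*7.0270) = 5.5660e-05
R_conv_out = 1/(30.4410*7.0270) = 0.0047
R_total = 0.0202 K/W
Q = 223.7990 / 0.0202 = 11056.3768 W

R_total = 0.0202 K/W, Q = 11056.3768 W


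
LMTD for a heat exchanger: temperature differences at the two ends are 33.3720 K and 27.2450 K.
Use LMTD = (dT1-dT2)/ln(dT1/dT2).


dT1/dT2 = 1.2249
ln(dT1/dT2) = 0.2028
LMTD = 6.1270 / 0.2028 = 30.2050 K

30.2050 K


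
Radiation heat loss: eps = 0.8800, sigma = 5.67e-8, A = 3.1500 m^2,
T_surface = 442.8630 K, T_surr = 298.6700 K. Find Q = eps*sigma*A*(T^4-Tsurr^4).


T^4 = 3.8466e+10
Tsurr^4 = 7.9573e+09
Q = 0.8800 * 5.67e-8 * 3.1500 * 3.0509e+10 = 4795.1315 W

4795.1315 W


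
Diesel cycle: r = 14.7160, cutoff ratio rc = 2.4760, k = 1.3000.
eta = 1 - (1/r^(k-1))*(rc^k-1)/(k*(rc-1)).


r^(k-1) = 2.2405
rc^k = 3.2499
eta = 0.4766 = 47.6635%

47.6635%


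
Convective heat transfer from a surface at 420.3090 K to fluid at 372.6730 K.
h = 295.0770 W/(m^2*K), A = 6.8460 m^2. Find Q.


dT = 47.6360 K
Q = 295.0770 * 6.8460 * 47.6360 = 96229.3475 W

96229.3475 W


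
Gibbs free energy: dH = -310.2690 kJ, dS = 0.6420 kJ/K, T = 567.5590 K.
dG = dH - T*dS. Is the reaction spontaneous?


T*dS = 567.5590 * 0.6420 = 364.3729 kJ
dG = -310.2690 - 364.3729 = -674.6419 kJ (spontaneous)

dG = -674.6419 kJ, spontaneous


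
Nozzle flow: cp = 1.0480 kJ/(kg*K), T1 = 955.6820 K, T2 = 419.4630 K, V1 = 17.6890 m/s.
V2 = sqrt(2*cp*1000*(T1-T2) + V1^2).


dT = 536.2190 K
2*cp*1000*dT = 1123915.0240
V1^2 = 312.9007
V2 = sqrt(1124227.9247) = 1060.2961 m/s

1060.2961 m/s


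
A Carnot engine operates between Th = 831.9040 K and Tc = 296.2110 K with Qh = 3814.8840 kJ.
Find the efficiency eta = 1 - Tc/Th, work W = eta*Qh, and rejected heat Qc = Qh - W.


eta = 1 - 296.2110/831.9040 = 0.6439
W = 0.6439 * 3814.8840 = 2456.5414 kJ
Qc = 3814.8840 - 2456.5414 = 1358.3426 kJ

eta = 64.3936%, W = 2456.5414 kJ, Qc = 1358.3426 kJ


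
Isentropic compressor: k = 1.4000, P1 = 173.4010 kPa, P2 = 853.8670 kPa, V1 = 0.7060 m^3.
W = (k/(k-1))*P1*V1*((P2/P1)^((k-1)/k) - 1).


(k-1)/k = 0.2857
(P2/P1)^exp = 1.5769
W = 3.5000 * 173.4010 * 0.7060 * (1.5769 - 1) = 247.1973 kJ

247.1973 kJ


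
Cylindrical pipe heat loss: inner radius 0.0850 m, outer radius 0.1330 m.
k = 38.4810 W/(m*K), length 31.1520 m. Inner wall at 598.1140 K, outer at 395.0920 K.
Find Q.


dT = 203.0220 K
ln(ro/ri) = 0.4477
Q = 2*pi*38.4810*31.1520*203.0220 / 0.4477 = 3415625.3168 W

3415625.3168 W


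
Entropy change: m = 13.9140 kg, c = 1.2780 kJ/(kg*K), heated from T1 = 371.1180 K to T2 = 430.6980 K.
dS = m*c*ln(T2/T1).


T2/T1 = 1.1605
ln(T2/T1) = 0.1489
dS = 13.9140 * 1.2780 * 0.1489 = 2.6475 kJ/K

2.6475 kJ/K


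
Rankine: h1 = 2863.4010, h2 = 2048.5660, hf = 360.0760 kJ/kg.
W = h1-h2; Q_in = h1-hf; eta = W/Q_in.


W = 814.8350 kJ/kg
Q_in = 2503.3250 kJ/kg
eta = 0.3255 = 32.5501%

eta = 32.5501%


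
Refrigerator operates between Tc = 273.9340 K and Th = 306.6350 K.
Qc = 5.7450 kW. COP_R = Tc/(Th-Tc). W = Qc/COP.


COP = 273.9340 / 32.7010 = 8.3769
W = 5.7450 / 8.3769 = 0.6858 kW

COP = 8.3769, W = 0.6858 kW


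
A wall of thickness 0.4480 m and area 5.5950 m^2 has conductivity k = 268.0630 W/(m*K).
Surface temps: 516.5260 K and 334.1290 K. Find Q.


dT = 182.3970 K
Q = 268.0630 * 5.5950 * 182.3970 / 0.4480 = 610627.8969 W

610627.8969 W


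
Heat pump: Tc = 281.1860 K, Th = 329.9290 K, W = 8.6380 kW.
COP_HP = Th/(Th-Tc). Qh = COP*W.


COP = 329.9290 / 48.7430 = 6.7687
Qh = 6.7687 * 8.6380 = 58.4684 kW

COP = 6.7687, Qh = 58.4684 kW


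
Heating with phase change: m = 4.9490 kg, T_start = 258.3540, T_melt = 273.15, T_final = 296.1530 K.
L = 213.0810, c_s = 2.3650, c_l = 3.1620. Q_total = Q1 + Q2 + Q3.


Q1 (sensible, solid) = 4.9490 * 2.3650 * 14.7960 = 173.1781 kJ
Q2 (latent) = 4.9490 * 213.0810 = 1054.5379 kJ
Q3 (sensible, liquid) = 4.9490 * 3.1620 * 23.0030 = 359.9679 kJ
Q_total = 1587.6839 kJ

1587.6839 kJ


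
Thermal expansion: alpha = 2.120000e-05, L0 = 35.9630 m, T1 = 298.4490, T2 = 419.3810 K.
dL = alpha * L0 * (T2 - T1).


dT = 120.9320 K
dL = 2.120000e-05 * 35.9630 * 120.9320 = 0.092200 m
L_final = 36.055200 m

dL = 0.092200 m


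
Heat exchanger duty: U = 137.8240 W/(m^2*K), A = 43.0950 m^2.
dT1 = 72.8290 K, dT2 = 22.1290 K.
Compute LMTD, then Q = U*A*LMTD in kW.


LMTD = 42.5612 K
Q = 137.8240 * 43.0950 * 42.5612 = 252793.4399 W = 252.7934 kW

252.7934 kW


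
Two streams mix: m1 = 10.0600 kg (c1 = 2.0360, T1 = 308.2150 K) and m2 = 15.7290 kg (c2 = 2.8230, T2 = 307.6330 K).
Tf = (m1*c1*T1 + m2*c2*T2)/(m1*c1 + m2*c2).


num = 19972.7269
den = 64.8851
Tf = 307.8167 K

307.8167 K


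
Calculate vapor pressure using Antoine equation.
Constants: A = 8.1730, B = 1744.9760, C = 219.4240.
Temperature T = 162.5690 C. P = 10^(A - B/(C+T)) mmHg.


C+T = 381.9930
B/(C+T) = 4.5681
log10(P) = 8.1730 - 4.5681 = 3.6049
P = 10^3.6049 = 4026.3942 mmHg

4026.3942 mmHg


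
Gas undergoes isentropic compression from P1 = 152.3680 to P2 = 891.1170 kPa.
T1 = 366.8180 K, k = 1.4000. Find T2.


(k-1)/k = 0.2857
(P2/P1)^exp = 1.6564
T2 = 366.8180 * 1.6564 = 607.5824 K

607.5824 K


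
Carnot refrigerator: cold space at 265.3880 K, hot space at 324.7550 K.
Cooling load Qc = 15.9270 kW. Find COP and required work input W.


COP = 265.3880 / 59.3670 = 4.4703
W = 15.9270 / 4.4703 = 3.5629 kW

COP = 4.4703, W = 3.5629 kW


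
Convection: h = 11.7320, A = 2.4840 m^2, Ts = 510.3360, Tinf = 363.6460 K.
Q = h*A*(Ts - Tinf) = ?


dT = 146.6900 K
Q = 11.7320 * 2.4840 * 146.6900 = 4274.8822 W

4274.8822 W


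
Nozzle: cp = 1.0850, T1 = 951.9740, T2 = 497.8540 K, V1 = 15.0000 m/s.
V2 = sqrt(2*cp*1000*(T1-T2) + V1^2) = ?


dT = 454.1200 K
2*cp*1000*dT = 985440.4000
V1^2 = 225.0000
V2 = sqrt(985665.4000) = 992.8068 m/s

992.8068 m/s


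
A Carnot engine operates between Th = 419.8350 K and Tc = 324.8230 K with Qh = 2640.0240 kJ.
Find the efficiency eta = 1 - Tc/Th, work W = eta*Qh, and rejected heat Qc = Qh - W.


eta = 1 - 324.8230/419.8350 = 0.2263
W = 0.2263 * 2640.0240 = 597.4584 kJ
Qc = 2640.0240 - 597.4584 = 2042.5656 kJ

eta = 22.6308%, W = 597.4584 kJ, Qc = 2042.5656 kJ


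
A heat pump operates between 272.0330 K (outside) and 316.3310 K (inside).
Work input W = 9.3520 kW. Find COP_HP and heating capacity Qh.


COP = 316.3310 / 44.2980 = 7.1410
Qh = 7.1410 * 9.3520 = 66.7824 kW

COP = 7.1410, Qh = 66.7824 kW


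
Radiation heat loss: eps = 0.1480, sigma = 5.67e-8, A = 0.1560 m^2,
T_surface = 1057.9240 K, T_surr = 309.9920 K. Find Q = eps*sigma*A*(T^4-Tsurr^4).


T^4 = 1.2526e+12
Tsurr^4 = 9.2343e+09
Q = 0.1480 * 5.67e-8 * 0.1560 * 1.2434e+12 = 1627.6978 W

1627.6978 W


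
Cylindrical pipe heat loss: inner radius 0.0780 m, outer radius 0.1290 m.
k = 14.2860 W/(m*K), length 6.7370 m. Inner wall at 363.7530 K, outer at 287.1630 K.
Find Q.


dT = 76.5900 K
ln(ro/ri) = 0.5031
Q = 2*pi*14.2860*6.7370*76.5900 / 0.5031 = 92060.1600 W

92060.1600 W


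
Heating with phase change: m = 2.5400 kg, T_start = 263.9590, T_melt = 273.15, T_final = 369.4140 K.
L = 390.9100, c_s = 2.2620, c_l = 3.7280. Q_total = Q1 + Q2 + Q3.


Q1 (sensible, solid) = 2.5400 * 2.2620 * 9.1910 = 52.8067 kJ
Q2 (latent) = 2.5400 * 390.9100 = 992.9114 kJ
Q3 (sensible, liquid) = 2.5400 * 3.7280 * 96.2640 = 911.5354 kJ
Q_total = 1957.2535 kJ

1957.2535 kJ


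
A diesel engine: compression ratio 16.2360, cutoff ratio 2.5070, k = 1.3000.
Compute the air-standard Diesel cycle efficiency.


r^(k-1) = 2.3075
rc^k = 3.3029
eta = 0.4906 = 49.0573%

49.0573%


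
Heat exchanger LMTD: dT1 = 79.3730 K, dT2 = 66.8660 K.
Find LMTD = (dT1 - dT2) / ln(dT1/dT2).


dT1/dT2 = 1.1870
ln(dT1/dT2) = 0.1715
LMTD = 12.5070 / 0.1715 = 72.9409 K

72.9409 K


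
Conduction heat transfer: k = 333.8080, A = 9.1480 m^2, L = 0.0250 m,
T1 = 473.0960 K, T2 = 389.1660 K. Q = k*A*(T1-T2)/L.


dT = 83.9300 K
Q = 333.8080 * 9.1480 * 83.9300 / 0.0250 = 1.0252e+07 W

1.0252e+07 W


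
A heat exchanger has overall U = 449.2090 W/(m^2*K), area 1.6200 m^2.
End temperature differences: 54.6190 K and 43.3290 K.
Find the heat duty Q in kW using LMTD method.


LMTD = 48.7563 K
Q = 449.2090 * 1.6200 * 48.7563 = 35480.8912 W = 35.4809 kW

35.4809 kW


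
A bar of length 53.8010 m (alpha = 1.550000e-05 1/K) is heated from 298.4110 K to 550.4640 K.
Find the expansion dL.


dT = 252.0530 K
dL = 1.550000e-05 * 53.8010 * 252.0530 = 0.210191 m
L_final = 54.011191 m

dL = 0.210191 m


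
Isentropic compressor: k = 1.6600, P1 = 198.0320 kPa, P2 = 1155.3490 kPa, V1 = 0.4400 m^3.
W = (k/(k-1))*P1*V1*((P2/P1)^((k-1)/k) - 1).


(k-1)/k = 0.3976
(P2/P1)^exp = 2.0163
W = 2.5152 * 198.0320 * 0.4400 * (2.0163 - 1) = 222.7177 kJ

222.7177 kJ


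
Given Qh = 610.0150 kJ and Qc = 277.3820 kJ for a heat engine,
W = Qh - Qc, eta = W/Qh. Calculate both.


W = 610.0150 - 277.3820 = 332.6330 kJ
eta = 332.6330 / 610.0150 = 0.5453 = 54.5287%

W = 332.6330 kJ, eta = 54.5287%


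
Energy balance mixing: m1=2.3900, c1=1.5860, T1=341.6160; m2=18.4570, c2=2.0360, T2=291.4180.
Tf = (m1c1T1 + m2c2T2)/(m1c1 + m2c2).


num = 12245.9464
den = 41.3690
Tf = 296.0175 K

296.0175 K


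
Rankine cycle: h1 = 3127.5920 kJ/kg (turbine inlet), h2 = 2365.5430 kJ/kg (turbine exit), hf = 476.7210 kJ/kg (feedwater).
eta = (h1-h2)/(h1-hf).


W = 762.0490 kJ/kg
Q_in = 2650.8710 kJ/kg
eta = 0.2875 = 28.7471%

eta = 28.7471%


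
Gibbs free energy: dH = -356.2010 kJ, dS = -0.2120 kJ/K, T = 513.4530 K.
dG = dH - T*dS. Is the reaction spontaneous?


T*dS = 513.4530 * -0.2120 = -108.8520 kJ
dG = -356.2010 + 108.8520 = -247.3490 kJ (spontaneous)

dG = -247.3490 kJ, spontaneous


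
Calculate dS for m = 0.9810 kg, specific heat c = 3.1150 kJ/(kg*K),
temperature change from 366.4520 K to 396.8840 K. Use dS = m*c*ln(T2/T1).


T2/T1 = 1.0830
ln(T2/T1) = 0.0798
dS = 0.9810 * 3.1150 * 0.0798 = 0.2438 kJ/K

0.2438 kJ/K


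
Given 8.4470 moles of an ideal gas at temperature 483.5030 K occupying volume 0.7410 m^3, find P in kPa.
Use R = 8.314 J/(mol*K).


P = nRT/V = 8.4470 * 8.314 * 483.5030 / 0.7410
= 33955.6218 / 0.7410 = 45824.0510 Pa = 45.8241 kPa

45.8241 kPa


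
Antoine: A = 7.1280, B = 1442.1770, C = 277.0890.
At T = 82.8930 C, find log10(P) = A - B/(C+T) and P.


C+T = 359.9820
B/(C+T) = 4.0062
log10(P) = 7.1280 - 4.0062 = 3.1218
P = 10^3.1218 = 1323.5869 mmHg

1323.5869 mmHg


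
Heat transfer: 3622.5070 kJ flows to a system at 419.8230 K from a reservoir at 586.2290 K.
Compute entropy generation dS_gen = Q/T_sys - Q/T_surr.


dS_sys = 3622.5070/419.8230 = 8.6287 kJ/K
dS_surr = -3622.5070/586.2290 = -6.1793 kJ/K
dS_gen = 8.6287 - 6.1793 = 2.4493 kJ/K (irreversible)

dS_gen = 2.4493 kJ/K, irreversible


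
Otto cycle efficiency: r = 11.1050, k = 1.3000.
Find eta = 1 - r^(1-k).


r^(k-1) = 2.0590
eta = 1 - 1/2.0590 = 0.5143 = 51.4326%

51.4326%


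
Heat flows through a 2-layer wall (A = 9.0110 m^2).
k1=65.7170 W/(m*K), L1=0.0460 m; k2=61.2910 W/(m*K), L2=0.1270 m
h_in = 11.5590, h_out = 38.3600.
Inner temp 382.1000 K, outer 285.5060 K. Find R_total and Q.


R_conv_in = 1/(11.5590*9.0110) = 0.0096
R_1 = 0.0460/(65.7170*9.0110) = 7.7680e-05
R_2 = 0.1270/(61.2910*9.0110) = 0.0002
R_conv_out = 1/(38.3600*9.0110) = 0.0029
R_total = 0.0128 K/W
Q = 96.5940 / 0.0128 = 7545.5722 W

R_total = 0.0128 K/W, Q = 7545.5722 W


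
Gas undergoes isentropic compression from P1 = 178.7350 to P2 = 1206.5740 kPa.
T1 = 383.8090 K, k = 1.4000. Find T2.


(k-1)/k = 0.2857
(P2/P1)^exp = 1.7257
T2 = 383.8090 * 1.7257 = 662.3243 K

662.3243 K


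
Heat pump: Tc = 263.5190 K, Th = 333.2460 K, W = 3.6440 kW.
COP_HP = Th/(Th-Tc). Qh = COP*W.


COP = 333.2460 / 69.7270 = 4.7793
Qh = 4.7793 * 3.6440 = 17.4158 kW

COP = 4.7793, Qh = 17.4158 kW


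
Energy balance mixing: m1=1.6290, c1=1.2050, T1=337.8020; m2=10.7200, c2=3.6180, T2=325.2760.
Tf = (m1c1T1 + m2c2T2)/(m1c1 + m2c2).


num = 13278.9034
den = 40.7479
Tf = 325.8794 K

325.8794 K


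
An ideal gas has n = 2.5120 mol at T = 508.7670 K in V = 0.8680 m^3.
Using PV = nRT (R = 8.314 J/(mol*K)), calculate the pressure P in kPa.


P = nRT/V = 2.5120 * 8.314 * 508.7670 / 0.8680
= 10625.4808 / 0.8680 = 12241.3373 Pa = 12.2413 kPa

12.2413 kPa


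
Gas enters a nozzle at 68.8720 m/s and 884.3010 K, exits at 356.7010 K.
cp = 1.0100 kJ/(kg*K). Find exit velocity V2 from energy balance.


dT = 527.6000 K
2*cp*1000*dT = 1065752.0000
V1^2 = 4743.3524
V2 = sqrt(1070495.3524) = 1034.6475 m/s

1034.6475 m/s


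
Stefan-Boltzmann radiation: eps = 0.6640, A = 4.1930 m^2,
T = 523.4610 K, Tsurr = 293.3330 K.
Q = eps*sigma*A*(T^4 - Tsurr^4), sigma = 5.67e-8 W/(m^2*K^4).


T^4 = 7.5082e+10
Tsurr^4 = 7.4036e+09
Q = 0.6640 * 5.67e-8 * 4.1930 * 6.7679e+10 = 10683.8468 W

10683.8468 W


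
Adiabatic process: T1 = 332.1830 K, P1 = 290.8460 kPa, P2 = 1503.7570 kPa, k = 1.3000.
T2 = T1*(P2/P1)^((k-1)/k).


(k-1)/k = 0.2308
(P2/P1)^exp = 1.4610
T2 = 332.1830 * 1.4610 = 485.3272 K

485.3272 K


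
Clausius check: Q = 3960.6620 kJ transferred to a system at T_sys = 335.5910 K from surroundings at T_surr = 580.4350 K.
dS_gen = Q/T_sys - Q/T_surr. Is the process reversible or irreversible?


dS_sys = 3960.6620/335.5910 = 11.8021 kJ/K
dS_surr = -3960.6620/580.4350 = -6.8236 kJ/K
dS_gen = 11.8021 - 6.8236 = 4.9784 kJ/K (irreversible)

dS_gen = 4.9784 kJ/K, irreversible


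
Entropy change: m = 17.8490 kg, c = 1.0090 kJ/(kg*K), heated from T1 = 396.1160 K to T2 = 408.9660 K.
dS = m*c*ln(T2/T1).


T2/T1 = 1.0324
ln(T2/T1) = 0.0319
dS = 17.8490 * 1.0090 * 0.0319 = 0.5750 kJ/K

0.5750 kJ/K


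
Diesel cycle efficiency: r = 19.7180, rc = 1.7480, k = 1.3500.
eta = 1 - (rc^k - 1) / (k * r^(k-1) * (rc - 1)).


r^(k-1) = 2.8392
rc^k = 2.1254
eta = 0.6075 = 60.7490%

60.7490%


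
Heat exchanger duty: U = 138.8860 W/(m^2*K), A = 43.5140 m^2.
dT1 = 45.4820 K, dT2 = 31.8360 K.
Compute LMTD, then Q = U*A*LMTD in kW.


LMTD = 38.2542 K
Q = 138.8860 * 43.5140 * 38.2542 = 231188.7528 W = 231.1888 kW

231.1888 kW


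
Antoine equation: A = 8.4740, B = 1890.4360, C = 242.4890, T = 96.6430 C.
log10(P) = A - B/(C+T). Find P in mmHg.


C+T = 339.1320
B/(C+T) = 5.5743
log10(P) = 8.4740 - 5.5743 = 2.8997
P = 10^2.8997 = 793.7124 mmHg

793.7124 mmHg


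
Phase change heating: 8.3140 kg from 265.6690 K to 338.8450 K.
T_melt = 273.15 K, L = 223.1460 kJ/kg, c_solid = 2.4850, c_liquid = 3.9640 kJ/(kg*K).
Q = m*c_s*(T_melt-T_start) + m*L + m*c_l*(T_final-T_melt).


Q1 (sensible, solid) = 8.3140 * 2.4850 * 7.4810 = 154.5596 kJ
Q2 (latent) = 8.3140 * 223.1460 = 1855.2358 kJ
Q3 (sensible, liquid) = 8.3140 * 3.9640 * 65.6950 = 2165.0901 kJ
Q_total = 4174.8856 kJ

4174.8856 kJ


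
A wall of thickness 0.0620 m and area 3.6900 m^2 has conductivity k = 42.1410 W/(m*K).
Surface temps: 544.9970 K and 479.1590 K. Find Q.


dT = 65.8380 K
Q = 42.1410 * 3.6900 * 65.8380 / 0.0620 = 165126.2596 W

165126.2596 W


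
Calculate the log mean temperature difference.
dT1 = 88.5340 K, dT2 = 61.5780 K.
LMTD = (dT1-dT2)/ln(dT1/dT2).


dT1/dT2 = 1.4378
ln(dT1/dT2) = 0.3631
LMTD = 26.9560 / 0.3631 = 74.2422 K

74.2422 K


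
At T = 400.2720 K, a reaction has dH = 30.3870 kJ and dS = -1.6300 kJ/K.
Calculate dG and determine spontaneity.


T*dS = 400.2720 * -1.6300 = -652.4434 kJ
dG = 30.3870 + 652.4434 = 682.8304 kJ (non-spontaneous)

dG = 682.8304 kJ, non-spontaneous


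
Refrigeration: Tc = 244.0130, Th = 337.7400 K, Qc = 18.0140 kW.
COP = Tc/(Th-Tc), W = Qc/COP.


COP = 244.0130 / 93.7270 = 2.6034
W = 18.0140 / 2.6034 = 6.9193 kW

COP = 2.6034, W = 6.9193 kW


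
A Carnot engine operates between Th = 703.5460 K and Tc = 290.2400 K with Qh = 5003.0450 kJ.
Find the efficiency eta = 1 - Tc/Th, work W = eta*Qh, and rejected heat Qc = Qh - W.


eta = 1 - 290.2400/703.5460 = 0.5875
W = 0.5875 * 5003.0450 = 2939.0950 kJ
Qc = 5003.0450 - 2939.0950 = 2063.9500 kJ

eta = 58.7461%, W = 2939.0950 kJ, Qc = 2063.9500 kJ


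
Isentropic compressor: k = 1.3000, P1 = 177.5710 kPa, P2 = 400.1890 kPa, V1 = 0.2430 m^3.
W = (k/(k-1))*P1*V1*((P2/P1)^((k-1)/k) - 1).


(k-1)/k = 0.2308
(P2/P1)^exp = 1.2062
W = 4.3333 * 177.5710 * 0.2430 * (1.2062 - 1) = 38.5649 kJ

38.5649 kJ


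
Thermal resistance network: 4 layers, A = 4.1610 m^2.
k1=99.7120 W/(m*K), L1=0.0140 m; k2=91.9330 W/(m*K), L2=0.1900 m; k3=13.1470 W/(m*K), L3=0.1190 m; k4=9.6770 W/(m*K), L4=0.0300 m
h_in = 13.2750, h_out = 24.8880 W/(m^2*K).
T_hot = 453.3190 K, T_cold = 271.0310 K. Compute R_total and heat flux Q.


R_conv_in = 1/(13.2750*4.1610) = 0.0181
R_1 = 0.0140/(99.7120*4.1610) = 3.3743e-05
R_2 = 0.1900/(91.9330*4.1610) = 0.0005
R_3 = 0.1190/(13.1470*4.1610) = 0.0022
R_4 = 0.0300/(9.6770*4.1610) = 0.0007
R_conv_out = 1/(24.8880*4.1610) = 0.0097
R_total = 0.0312 K/W
Q = 182.2880 / 0.0312 = 5840.5338 W

R_total = 0.0312 K/W, Q = 5840.5338 W


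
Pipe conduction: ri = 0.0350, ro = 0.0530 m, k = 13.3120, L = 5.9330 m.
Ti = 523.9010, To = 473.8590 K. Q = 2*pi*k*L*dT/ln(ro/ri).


dT = 50.0420 K
ln(ro/ri) = 0.4149
Q = 2*pi*13.3120*5.9330*50.0420 / 0.4149 = 59847.0641 W

59847.0641 W


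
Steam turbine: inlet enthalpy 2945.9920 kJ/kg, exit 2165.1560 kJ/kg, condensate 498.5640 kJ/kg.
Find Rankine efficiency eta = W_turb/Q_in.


W = 780.8360 kJ/kg
Q_in = 2447.4280 kJ/kg
eta = 0.3190 = 31.9044%

eta = 31.9044%


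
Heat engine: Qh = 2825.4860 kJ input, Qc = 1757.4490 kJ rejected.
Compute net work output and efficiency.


W = 2825.4860 - 1757.4490 = 1068.0370 kJ
eta = 1068.0370 / 2825.4860 = 0.3780 = 37.8001%

W = 1068.0370 kJ, eta = 37.8001%


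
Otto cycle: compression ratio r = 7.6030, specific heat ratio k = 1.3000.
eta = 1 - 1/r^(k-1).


r^(k-1) = 1.8378
eta = 1 - 1/1.8378 = 0.4559 = 45.5868%

45.5868%


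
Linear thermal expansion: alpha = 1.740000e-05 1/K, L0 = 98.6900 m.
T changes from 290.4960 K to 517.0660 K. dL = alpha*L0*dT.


dT = 226.5700 K
dL = 1.740000e-05 * 98.6900 * 226.5700 = 0.389067 m
L_final = 99.079067 m

dL = 0.389067 m


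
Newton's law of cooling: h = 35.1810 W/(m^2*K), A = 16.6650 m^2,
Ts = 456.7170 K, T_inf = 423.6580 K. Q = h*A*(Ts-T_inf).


dT = 33.0590 K
Q = 35.1810 * 16.6650 * 33.0590 = 19382.2062 W

19382.2062 W


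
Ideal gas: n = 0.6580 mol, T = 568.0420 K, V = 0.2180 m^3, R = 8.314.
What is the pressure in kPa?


P = nRT/V = 0.6580 * 8.314 * 568.0420 / 0.2180
= 3107.5374 / 0.2180 = 14254.7586 Pa = 14.2548 kPa

14.2548 kPa


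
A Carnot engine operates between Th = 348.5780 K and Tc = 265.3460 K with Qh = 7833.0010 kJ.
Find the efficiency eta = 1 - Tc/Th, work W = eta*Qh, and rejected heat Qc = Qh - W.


eta = 1 - 265.3460/348.5780 = 0.2388
W = 0.2388 * 7833.0010 = 1870.3313 kJ
Qc = 7833.0010 - 1870.3313 = 5962.6697 kJ

eta = 23.8776%, W = 1870.3313 kJ, Qc = 5962.6697 kJ


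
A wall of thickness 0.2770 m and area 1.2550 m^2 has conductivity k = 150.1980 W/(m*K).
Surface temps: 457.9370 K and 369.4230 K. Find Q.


dT = 88.5140 K
Q = 150.1980 * 1.2550 * 88.5140 / 0.2770 = 60233.7738 W

60233.7738 W


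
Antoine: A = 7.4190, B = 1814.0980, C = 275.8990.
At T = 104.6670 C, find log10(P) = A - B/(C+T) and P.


C+T = 380.5660
B/(C+T) = 4.7668
log10(P) = 7.4190 - 4.7668 = 2.6522
P = 10^2.6522 = 448.9087 mmHg

448.9087 mmHg


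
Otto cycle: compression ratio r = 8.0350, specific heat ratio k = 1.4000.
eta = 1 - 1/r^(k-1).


r^(k-1) = 2.3014
eta = 1 - 1/2.3014 = 0.5655 = 56.5484%

56.5484%


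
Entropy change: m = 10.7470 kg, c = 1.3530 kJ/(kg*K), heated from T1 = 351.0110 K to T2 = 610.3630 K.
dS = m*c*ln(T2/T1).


T2/T1 = 1.7389
ln(T2/T1) = 0.5532
dS = 10.7470 * 1.3530 * 0.5532 = 8.0444 kJ/K

8.0444 kJ/K


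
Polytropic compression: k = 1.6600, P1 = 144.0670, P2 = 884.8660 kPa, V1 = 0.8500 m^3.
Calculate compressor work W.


(k-1)/k = 0.3976
(P2/P1)^exp = 2.0579
W = 2.5152 * 144.0670 * 0.8500 * (2.0579 - 1) = 325.8329 kJ

325.8329 kJ


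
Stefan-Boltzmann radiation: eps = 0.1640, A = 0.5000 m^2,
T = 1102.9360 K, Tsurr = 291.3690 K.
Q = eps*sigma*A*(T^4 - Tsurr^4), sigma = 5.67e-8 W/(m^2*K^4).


T^4 = 1.4798e+12
Tsurr^4 = 7.2073e+09
Q = 0.1640 * 5.67e-8 * 0.5000 * 1.4726e+12 = 6846.6443 W

6846.6443 W


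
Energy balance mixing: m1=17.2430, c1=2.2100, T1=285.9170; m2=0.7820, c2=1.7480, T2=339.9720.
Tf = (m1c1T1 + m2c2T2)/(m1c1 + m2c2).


num = 11360.1677
den = 39.4740
Tf = 287.7889 K

287.7889 K


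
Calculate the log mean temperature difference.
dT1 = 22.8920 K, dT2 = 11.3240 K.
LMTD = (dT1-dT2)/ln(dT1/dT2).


dT1/dT2 = 2.0215
ln(dT1/dT2) = 0.7039
LMTD = 11.5680 / 0.7039 = 16.4350 K

16.4350 K


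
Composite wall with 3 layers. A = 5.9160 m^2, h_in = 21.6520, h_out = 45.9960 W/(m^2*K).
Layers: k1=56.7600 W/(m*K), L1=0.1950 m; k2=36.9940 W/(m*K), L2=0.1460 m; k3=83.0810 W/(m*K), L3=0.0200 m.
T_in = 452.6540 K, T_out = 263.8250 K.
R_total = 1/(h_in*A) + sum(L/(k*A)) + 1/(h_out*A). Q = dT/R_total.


R_conv_in = 1/(21.6520*5.9160) = 0.0078
R_1 = 0.1950/(56.7600*5.9160) = 0.0006
R_2 = 0.1460/(36.9940*5.9160) = 0.0007
R_3 = 0.0200/(83.0810*5.9160) = 4.0691e-05
R_conv_out = 1/(45.9960*5.9160) = 0.0037
R_total = 0.0128 K/W
Q = 188.8290 / 0.0128 = 14786.6008 W

R_total = 0.0128 K/W, Q = 14786.6008 W


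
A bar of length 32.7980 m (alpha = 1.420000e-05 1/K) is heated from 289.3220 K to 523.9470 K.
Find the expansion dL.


dT = 234.6250 K
dL = 1.420000e-05 * 32.7980 * 234.6250 = 0.109272 m
L_final = 32.907272 m

dL = 0.109272 m


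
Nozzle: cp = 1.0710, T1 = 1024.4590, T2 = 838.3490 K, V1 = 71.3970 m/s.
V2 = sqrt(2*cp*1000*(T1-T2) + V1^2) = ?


dT = 186.1100 K
2*cp*1000*dT = 398647.6200
V1^2 = 5097.5316
V2 = sqrt(403745.1516) = 635.4094 m/s

635.4094 m/s


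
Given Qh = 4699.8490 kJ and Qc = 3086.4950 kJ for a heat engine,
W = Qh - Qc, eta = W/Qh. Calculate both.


W = 4699.8490 - 3086.4950 = 1613.3540 kJ
eta = 1613.3540 / 4699.8490 = 0.3433 = 34.3278%

W = 1613.3540 kJ, eta = 34.3278%


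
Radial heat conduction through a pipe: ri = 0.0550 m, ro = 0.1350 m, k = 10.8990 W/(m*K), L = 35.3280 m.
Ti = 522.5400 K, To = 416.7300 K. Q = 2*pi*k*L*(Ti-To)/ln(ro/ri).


dT = 105.8100 K
ln(ro/ri) = 0.8979
Q = 2*pi*10.8990*35.3280*105.8100 / 0.8979 = 285078.3249 W

285078.3249 W


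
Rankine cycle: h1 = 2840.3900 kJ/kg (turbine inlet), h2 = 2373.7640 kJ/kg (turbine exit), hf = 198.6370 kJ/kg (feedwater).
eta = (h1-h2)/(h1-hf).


W = 466.6260 kJ/kg
Q_in = 2641.7530 kJ/kg
eta = 0.1766 = 17.6635%

eta = 17.6635%


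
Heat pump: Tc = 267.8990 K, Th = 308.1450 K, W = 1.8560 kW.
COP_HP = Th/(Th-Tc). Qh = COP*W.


COP = 308.1450 / 40.2460 = 7.6565
Qh = 7.6565 * 1.8560 = 14.2105 kW

COP = 7.6565, Qh = 14.2105 kW


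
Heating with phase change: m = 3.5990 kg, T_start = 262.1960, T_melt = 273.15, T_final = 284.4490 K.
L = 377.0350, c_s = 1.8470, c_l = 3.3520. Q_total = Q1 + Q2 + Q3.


Q1 (sensible, solid) = 3.5990 * 1.8470 * 10.9540 = 72.8151 kJ
Q2 (latent) = 3.5990 * 377.0350 = 1356.9490 kJ
Q3 (sensible, liquid) = 3.5990 * 3.3520 * 11.2990 = 136.3094 kJ
Q_total = 1566.0735 kJ

1566.0735 kJ


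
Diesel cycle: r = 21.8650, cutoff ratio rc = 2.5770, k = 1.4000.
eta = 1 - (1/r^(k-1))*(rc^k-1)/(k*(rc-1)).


r^(k-1) = 3.4348
rc^k = 3.7632
eta = 0.6356 = 63.5618%

63.5618%


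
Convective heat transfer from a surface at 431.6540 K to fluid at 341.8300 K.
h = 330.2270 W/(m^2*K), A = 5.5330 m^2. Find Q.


dT = 89.8240 K
Q = 330.2270 * 5.5330 * 89.8240 = 164121.5615 W

164121.5615 W


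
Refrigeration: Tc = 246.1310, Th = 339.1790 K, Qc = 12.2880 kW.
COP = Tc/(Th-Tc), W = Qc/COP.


COP = 246.1310 / 93.0480 = 2.6452
W = 12.2880 / 2.6452 = 4.6454 kW

COP = 2.6452, W = 4.6454 kW


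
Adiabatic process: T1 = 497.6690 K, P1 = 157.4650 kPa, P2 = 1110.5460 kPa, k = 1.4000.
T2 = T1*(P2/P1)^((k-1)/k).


(k-1)/k = 0.2857
(P2/P1)^exp = 1.7474
T2 = 497.6690 * 1.7474 = 869.6150 K

869.6150 K


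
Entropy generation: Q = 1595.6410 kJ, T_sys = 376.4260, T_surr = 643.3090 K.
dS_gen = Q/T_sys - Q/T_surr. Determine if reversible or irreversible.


dS_sys = 1595.6410/376.4260 = 4.2389 kJ/K
dS_surr = -1595.6410/643.3090 = -2.4804 kJ/K
dS_gen = 4.2389 - 2.4804 = 1.7586 kJ/K (irreversible)

dS_gen = 1.7586 kJ/K, irreversible


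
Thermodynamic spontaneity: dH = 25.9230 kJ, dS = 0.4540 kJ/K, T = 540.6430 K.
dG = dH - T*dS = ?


T*dS = 540.6430 * 0.4540 = 245.4519 kJ
dG = 25.9230 - 245.4519 = -219.5289 kJ (spontaneous)

dG = -219.5289 kJ, spontaneous


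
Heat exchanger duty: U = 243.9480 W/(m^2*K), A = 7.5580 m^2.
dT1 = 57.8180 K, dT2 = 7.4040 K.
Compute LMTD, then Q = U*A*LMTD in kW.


LMTD = 24.5290 K
Q = 243.9480 * 7.5580 * 24.5290 = 45225.6027 W = 45.2256 kW

45.2256 kW


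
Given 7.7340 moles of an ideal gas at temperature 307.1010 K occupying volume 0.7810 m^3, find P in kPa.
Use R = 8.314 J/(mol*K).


P = nRT/V = 7.7340 * 8.314 * 307.1010 / 0.7810
= 19746.7405 / 0.7810 = 25283.9187 Pa = 25.2839 kPa

25.2839 kPa


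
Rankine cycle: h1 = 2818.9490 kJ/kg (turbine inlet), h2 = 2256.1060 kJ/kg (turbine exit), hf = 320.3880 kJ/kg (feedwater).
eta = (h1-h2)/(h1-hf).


W = 562.8430 kJ/kg
Q_in = 2498.5610 kJ/kg
eta = 0.2253 = 22.5267%

eta = 22.5267%


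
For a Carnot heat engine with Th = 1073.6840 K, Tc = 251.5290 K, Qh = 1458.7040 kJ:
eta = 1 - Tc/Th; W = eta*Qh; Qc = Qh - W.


eta = 1 - 251.5290/1073.6840 = 0.7657
W = 0.7657 * 1458.7040 = 1116.9774 kJ
Qc = 1458.7040 - 1116.9774 = 341.7266 kJ

eta = 76.5733%, W = 1116.9774 kJ, Qc = 341.7266 kJ


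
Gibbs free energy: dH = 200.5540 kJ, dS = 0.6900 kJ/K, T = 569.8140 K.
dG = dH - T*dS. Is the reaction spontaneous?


T*dS = 569.8140 * 0.6900 = 393.1717 kJ
dG = 200.5540 - 393.1717 = -192.6177 kJ (spontaneous)

dG = -192.6177 kJ, spontaneous


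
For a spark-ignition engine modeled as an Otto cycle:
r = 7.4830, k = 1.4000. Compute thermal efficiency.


r^(k-1) = 2.2368
eta = 1 - 1/2.2368 = 0.5529 = 55.2936%

55.2936%


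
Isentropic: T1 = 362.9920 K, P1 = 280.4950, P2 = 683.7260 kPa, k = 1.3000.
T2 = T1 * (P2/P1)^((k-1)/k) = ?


(k-1)/k = 0.2308
(P2/P1)^exp = 1.2283
T2 = 362.9920 * 1.2283 = 445.8562 K

445.8562 K


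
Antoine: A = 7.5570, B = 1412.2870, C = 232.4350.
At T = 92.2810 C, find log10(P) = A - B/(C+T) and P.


C+T = 324.7160
B/(C+T) = 4.3493
log10(P) = 7.5570 - 4.3493 = 3.2077
P = 10^3.2077 = 1613.2472 mmHg

1613.2472 mmHg


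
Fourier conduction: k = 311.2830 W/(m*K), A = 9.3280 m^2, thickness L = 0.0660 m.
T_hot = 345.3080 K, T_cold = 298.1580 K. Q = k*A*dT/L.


dT = 47.1500 K
Q = 311.2830 * 9.3280 * 47.1500 / 0.0660 = 2074348.4076 W

2074348.4076 W


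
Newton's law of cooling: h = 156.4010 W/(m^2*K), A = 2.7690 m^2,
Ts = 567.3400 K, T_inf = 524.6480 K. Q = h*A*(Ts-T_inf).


dT = 42.6920 K
Q = 156.4010 * 2.7690 * 42.6920 = 18488.8110 W

18488.8110 W


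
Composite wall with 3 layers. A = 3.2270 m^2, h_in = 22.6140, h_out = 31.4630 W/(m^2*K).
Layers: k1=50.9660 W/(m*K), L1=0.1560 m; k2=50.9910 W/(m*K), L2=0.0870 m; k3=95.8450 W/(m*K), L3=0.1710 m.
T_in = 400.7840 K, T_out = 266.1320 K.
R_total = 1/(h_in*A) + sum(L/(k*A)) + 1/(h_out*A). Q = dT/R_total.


R_conv_in = 1/(22.6140*3.2270) = 0.0137
R_1 = 0.1560/(50.9660*3.2270) = 0.0009
R_2 = 0.0870/(50.9910*3.2270) = 0.0005
R_3 = 0.1710/(95.8450*3.2270) = 0.0006
R_conv_out = 1/(31.4630*3.2270) = 0.0098
R_total = 0.0256 K/W
Q = 134.6520 / 0.0256 = 5263.4284 W

R_total = 0.0256 K/W, Q = 5263.4284 W


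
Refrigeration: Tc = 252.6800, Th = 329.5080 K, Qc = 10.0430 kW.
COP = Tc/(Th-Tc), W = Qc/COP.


COP = 252.6800 / 76.8280 = 3.2889
W = 10.0430 / 3.2889 = 3.0536 kW

COP = 3.2889, W = 3.0536 kW


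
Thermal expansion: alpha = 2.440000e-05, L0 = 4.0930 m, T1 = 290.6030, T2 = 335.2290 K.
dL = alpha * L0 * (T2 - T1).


dT = 44.6260 K
dL = 2.440000e-05 * 4.0930 * 44.6260 = 0.004457 m
L_final = 4.097457 m

dL = 0.004457 m


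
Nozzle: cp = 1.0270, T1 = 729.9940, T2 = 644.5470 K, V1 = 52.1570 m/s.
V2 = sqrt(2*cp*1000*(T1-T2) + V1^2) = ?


dT = 85.4470 K
2*cp*1000*dT = 175508.1380
V1^2 = 2720.3526
V2 = sqrt(178228.4906) = 422.1712 m/s

422.1712 m/s


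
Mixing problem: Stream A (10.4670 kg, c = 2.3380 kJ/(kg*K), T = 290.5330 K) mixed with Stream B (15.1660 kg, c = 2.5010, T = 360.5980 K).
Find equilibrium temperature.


num = 20787.4208
den = 62.4020
Tf = 333.1210 K

333.1210 K


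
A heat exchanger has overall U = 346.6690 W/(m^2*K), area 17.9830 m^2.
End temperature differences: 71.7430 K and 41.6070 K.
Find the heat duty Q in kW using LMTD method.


LMTD = 55.3135 K
Q = 346.6690 * 17.9830 * 55.3135 = 344832.5307 W = 344.8325 kW

344.8325 kW


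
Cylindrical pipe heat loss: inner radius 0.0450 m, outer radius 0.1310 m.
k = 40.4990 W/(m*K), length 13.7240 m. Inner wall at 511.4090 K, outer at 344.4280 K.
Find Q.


dT = 166.9810 K
ln(ro/ri) = 1.0685
Q = 2*pi*40.4990*13.7240*166.9810 / 1.0685 = 545736.8134 W

545736.8134 W


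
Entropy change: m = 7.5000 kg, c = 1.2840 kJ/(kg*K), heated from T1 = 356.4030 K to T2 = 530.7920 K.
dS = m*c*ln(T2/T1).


T2/T1 = 1.4893
ln(T2/T1) = 0.3983
dS = 7.5000 * 1.2840 * 0.3983 = 3.8357 kJ/K

3.8357 kJ/K


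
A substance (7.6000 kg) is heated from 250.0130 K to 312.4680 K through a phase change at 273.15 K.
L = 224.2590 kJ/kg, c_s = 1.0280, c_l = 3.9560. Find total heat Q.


Q1 (sensible, solid) = 7.6000 * 1.0280 * 23.1370 = 180.7648 kJ
Q2 (latent) = 7.6000 * 224.2590 = 1704.3684 kJ
Q3 (sensible, liquid) = 7.6000 * 3.9560 * 39.3180 = 1182.1193 kJ
Q_total = 3067.2524 kJ

3067.2524 kJ


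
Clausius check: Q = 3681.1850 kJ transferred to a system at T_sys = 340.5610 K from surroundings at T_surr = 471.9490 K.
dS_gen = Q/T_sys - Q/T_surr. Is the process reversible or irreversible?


dS_sys = 3681.1850/340.5610 = 10.8092 kJ/K
dS_surr = -3681.1850/471.9490 = -7.8000 kJ/K
dS_gen = 10.8092 - 7.8000 = 3.0092 kJ/K (irreversible)

dS_gen = 3.0092 kJ/K, irreversible


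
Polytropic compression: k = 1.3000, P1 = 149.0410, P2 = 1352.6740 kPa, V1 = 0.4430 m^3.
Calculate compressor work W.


(k-1)/k = 0.2308
(P2/P1)^exp = 1.6636
W = 4.3333 * 149.0410 * 0.4430 * (1.6636 - 1) = 189.8642 kJ

189.8642 kJ


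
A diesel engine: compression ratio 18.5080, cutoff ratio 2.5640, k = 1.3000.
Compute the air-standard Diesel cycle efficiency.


r^(k-1) = 2.4000
rc^k = 3.4009
eta = 0.5080 = 50.7977%

50.7977%


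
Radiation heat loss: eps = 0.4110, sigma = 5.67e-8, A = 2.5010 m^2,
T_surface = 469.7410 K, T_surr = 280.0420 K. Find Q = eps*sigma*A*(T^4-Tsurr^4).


T^4 = 4.8689e+10
Tsurr^4 = 6.1502e+09
Q = 0.4110 * 5.67e-8 * 2.5010 * 4.2539e+10 = 2479.2868 W

2479.2868 W


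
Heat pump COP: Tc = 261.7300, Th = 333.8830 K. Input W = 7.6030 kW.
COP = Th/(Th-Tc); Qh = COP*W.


COP = 333.8830 / 72.1530 = 4.6274
Qh = 4.6274 * 7.6030 = 35.1824 kW

COP = 4.6274, Qh = 35.1824 kW


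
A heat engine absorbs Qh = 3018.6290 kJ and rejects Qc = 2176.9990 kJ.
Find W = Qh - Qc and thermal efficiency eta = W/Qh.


W = 3018.6290 - 2176.9990 = 841.6300 kJ
eta = 841.6300 / 3018.6290 = 0.2788 = 27.8812%

W = 841.6300 kJ, eta = 27.8812%


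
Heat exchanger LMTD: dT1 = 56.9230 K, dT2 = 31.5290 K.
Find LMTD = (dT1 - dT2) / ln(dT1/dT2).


dT1/dT2 = 1.8054
ln(dT1/dT2) = 0.5908
LMTD = 25.3940 / 0.5908 = 42.9830 K

42.9830 K


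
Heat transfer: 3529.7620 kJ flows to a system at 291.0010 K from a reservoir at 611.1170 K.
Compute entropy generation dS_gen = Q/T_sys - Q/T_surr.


dS_sys = 3529.7620/291.0010 = 12.1297 kJ/K
dS_surr = -3529.7620/611.1170 = -5.7759 kJ/K
dS_gen = 12.1297 - 5.7759 = 6.3538 kJ/K (irreversible)

dS_gen = 6.3538 kJ/K, irreversible


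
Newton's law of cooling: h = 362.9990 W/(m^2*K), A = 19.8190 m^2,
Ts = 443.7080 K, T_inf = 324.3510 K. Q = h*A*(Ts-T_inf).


dT = 119.3570 K
Q = 362.9990 * 19.8190 * 119.3570 = 858687.3415 W

858687.3415 W


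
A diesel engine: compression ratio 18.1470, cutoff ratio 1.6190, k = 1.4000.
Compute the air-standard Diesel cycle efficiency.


r^(k-1) = 3.1880
rc^k = 1.9631
eta = 0.6514 = 65.1392%

65.1392%


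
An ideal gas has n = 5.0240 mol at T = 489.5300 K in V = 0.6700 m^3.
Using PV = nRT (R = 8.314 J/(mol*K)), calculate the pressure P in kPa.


P = nRT/V = 5.0240 * 8.314 * 489.5300 / 0.6700
= 20447.4410 / 0.6700 = 30518.5686 Pa = 30.5186 kPa

30.5186 kPa


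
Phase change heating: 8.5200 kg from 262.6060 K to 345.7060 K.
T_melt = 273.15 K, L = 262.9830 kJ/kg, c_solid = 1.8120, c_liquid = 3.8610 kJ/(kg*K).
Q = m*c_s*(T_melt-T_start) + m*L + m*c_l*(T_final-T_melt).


Q1 (sensible, solid) = 8.5200 * 1.8120 * 10.5440 = 162.7808 kJ
Q2 (latent) = 8.5200 * 262.9830 = 2240.6152 kJ
Q3 (sensible, liquid) = 8.5200 * 3.8610 * 72.5560 = 2386.7819 kJ
Q_total = 4790.1778 kJ

4790.1778 kJ


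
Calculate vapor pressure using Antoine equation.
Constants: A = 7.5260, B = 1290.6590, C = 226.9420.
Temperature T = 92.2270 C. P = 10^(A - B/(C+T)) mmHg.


C+T = 319.1690
B/(C+T) = 4.0438
log10(P) = 7.5260 - 4.0438 = 3.4822
P = 10^3.4822 = 3035.2143 mmHg

3035.2143 mmHg


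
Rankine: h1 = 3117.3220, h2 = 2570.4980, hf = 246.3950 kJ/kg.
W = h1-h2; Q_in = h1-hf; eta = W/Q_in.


W = 546.8240 kJ/kg
Q_in = 2870.9270 kJ/kg
eta = 0.1905 = 19.0469%

eta = 19.0469%


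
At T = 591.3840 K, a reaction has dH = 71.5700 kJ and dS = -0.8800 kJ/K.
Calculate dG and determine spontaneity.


T*dS = 591.3840 * -0.8800 = -520.4179 kJ
dG = 71.5700 + 520.4179 = 591.9879 kJ (non-spontaneous)

dG = 591.9879 kJ, non-spontaneous


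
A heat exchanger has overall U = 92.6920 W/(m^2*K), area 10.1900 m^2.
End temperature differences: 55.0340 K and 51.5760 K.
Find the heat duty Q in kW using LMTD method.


LMTD = 53.2863 K
Q = 92.6920 * 10.1900 * 53.2863 = 50330.5886 W = 50.3306 kW

50.3306 kW


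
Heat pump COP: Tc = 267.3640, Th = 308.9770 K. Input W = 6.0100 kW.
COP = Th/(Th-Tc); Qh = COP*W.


COP = 308.9770 / 41.6130 = 7.4250
Qh = 7.4250 * 6.0100 = 44.6243 kW

COP = 7.4250, Qh = 44.6243 kW


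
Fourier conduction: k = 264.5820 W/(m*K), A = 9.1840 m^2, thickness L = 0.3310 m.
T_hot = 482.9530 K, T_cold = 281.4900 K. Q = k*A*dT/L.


dT = 201.4630 K
Q = 264.5820 * 9.1840 * 201.4630 / 0.3310 = 1478970.3690 W

1478970.3690 W


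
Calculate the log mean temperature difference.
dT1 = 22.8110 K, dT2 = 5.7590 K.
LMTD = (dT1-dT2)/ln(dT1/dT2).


dT1/dT2 = 3.9609
ln(dT1/dT2) = 1.3765
LMTD = 17.0520 / 1.3765 = 12.3881 K

12.3881 K


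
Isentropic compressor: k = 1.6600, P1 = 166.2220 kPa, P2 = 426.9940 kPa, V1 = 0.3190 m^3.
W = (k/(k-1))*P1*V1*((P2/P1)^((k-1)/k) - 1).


(k-1)/k = 0.3976
(P2/P1)^exp = 1.4551
W = 2.5152 * 166.2220 * 0.3190 * (1.4551 - 1) = 60.7005 kJ

60.7005 kJ
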